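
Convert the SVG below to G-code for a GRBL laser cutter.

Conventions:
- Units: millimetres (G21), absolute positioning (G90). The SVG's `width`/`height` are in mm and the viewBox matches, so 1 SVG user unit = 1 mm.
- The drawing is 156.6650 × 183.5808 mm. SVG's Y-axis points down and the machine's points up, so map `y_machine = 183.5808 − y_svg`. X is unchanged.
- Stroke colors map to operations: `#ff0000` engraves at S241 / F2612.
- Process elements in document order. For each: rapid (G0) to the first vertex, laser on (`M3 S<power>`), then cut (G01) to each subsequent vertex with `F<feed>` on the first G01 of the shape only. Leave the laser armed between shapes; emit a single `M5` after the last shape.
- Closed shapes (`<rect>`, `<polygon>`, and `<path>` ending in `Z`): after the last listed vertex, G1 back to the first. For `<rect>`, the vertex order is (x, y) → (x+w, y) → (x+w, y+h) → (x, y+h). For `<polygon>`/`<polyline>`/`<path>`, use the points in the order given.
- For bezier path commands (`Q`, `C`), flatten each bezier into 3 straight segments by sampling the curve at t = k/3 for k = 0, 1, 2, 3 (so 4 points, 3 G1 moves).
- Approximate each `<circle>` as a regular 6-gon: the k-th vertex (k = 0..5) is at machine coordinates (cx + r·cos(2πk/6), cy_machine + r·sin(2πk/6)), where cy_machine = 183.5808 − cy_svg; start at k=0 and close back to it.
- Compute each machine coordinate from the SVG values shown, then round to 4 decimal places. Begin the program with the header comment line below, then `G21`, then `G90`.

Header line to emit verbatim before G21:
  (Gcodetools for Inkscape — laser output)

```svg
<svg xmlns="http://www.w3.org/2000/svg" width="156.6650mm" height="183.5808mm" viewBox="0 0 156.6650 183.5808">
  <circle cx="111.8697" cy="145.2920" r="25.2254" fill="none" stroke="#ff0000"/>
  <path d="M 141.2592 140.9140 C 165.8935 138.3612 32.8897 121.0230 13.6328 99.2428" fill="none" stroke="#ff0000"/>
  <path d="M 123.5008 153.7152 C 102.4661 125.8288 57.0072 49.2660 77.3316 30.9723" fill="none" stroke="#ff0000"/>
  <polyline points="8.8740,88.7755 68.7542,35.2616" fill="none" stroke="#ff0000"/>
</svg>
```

Since the viewBox matches the mm dimensions, user units are millimetres directly. The only transform is the Y-flip y_m = 183.5808 − y_svg.

Shape 1 is a circle drawn with `<circle>`. Its stroke #ff0000 means engrave at S241, F2612. After flipping Y the toolpath is (137.0951,38.2888) → (124.4824,60.1346) → (99.2570,60.1346) → (86.6443,38.2888) → (99.2570,16.4430) → (124.4824,16.4430) → (137.0951,38.2888), returning to the start.

Shape 2 is a cubic bezier drawn with `<path>`. Its stroke #ff0000 means engrave at S241, F2612. After flipping Y the toolpath is (141.2592,42.6668) → (123.3988,49.7650) → (60.7540,64.4216) → (13.6328,84.3380).

Shape 3 is a cubic bezier drawn with `<path>`. Its stroke #ff0000 means engrave at S241, F2612. After flipping Y the toolpath is (123.5008,29.8656) → (97.6657,70.0165) → (75.5939,118.8527) → (77.3316,152.6085).

Shape 4 is a line segment drawn with `<polyline>`. Its stroke #ff0000 means engrave at S241, F2612. After flipping Y the toolpath is (8.8740,94.8053) → (68.7542,148.3192).

(Gcodetools for Inkscape — laser output)
G21
G90
G0 X137.0951 Y38.2888
M3 S241
G01 X124.4824 Y60.1346 F2612
G01 X99.2570 Y60.1346
G01 X86.6443 Y38.2888
G01 X99.2570 Y16.4430
G01 X124.4824 Y16.4430
G01 X137.0951 Y38.2888
G0 X141.2592 Y42.6668
M3 S241
G01 X123.3988 Y49.7650 F2612
G01 X60.7540 Y64.4216
G01 X13.6328 Y84.3380
G0 X123.5008 Y29.8656
M3 S241
G01 X97.6657 Y70.0165 F2612
G01 X75.5939 Y118.8527
G01 X77.3316 Y152.6085
G0 X8.8740 Y94.8053
M3 S241
G01 X68.7542 Y148.3192 F2612
M5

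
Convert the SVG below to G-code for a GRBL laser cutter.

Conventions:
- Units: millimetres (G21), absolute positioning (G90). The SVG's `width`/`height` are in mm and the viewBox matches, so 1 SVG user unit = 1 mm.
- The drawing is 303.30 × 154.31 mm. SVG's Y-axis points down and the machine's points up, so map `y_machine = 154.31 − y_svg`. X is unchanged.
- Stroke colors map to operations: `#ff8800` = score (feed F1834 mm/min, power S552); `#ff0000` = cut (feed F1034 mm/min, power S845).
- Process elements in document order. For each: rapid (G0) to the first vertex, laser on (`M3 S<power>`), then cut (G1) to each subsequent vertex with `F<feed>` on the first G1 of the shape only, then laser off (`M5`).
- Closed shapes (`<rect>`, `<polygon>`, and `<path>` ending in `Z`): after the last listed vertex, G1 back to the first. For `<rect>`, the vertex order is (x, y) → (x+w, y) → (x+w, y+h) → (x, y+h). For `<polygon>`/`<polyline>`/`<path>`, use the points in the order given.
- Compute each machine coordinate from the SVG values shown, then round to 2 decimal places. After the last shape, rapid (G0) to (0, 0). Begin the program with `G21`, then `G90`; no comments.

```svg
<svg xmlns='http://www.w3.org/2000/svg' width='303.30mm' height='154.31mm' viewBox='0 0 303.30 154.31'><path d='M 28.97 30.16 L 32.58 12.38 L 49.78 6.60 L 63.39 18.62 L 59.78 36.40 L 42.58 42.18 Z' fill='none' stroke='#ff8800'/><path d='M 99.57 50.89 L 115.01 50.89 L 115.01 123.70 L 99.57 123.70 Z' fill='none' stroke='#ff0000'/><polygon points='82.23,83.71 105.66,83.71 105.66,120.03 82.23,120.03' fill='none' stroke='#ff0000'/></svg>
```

viewBox `0 0 303.30 154.31` with mm width/height → 1 unit = 1 mm. Flip: y_m = 154.31 − y_svg.

**Shape 1** — `<path>` regular polygon, stroke `#ff8800` → score (S552, F1834). Machine vertices: (28.97,124.15) → (32.58,141.93) → (49.78,147.71) → (63.39,135.69) → (59.78,117.91) → (42.58,112.13) → (28.97,124.15). Closed: final G1 returns to the first vertex.

**Shape 2** — `<path>` rectangle, stroke `#ff0000` → cut (S845, F1034). Machine vertices: (99.57,103.42) → (115.01,103.42) → (115.01,30.61) → (99.57,30.61) → (99.57,103.42). Closed: final G1 returns to the first vertex.

**Shape 3** — `<polygon>` rectangle, stroke `#ff0000` → cut (S845, F1034). Machine vertices: (82.23,70.60) → (105.66,70.60) → (105.66,34.28) → (82.23,34.28) → (82.23,70.60). Closed: final G1 returns to the first vertex.

G21
G90
G0 X28.97 Y124.15
M3 S552
G1 X32.58 Y141.93 F1834
G1 X49.78 Y147.71
G1 X63.39 Y135.69
G1 X59.78 Y117.91
G1 X42.58 Y112.13
G1 X28.97 Y124.15
M5
G0 X99.57 Y103.42
M3 S845
G1 X115.01 Y103.42 F1034
G1 X115.01 Y30.61
G1 X99.57 Y30.61
G1 X99.57 Y103.42
M5
G0 X82.23 Y70.60
M3 S845
G1 X105.66 Y70.60 F1034
G1 X105.66 Y34.28
G1 X82.23 Y34.28
G1 X82.23 Y70.60
M5
G0 X0.00 Y0.00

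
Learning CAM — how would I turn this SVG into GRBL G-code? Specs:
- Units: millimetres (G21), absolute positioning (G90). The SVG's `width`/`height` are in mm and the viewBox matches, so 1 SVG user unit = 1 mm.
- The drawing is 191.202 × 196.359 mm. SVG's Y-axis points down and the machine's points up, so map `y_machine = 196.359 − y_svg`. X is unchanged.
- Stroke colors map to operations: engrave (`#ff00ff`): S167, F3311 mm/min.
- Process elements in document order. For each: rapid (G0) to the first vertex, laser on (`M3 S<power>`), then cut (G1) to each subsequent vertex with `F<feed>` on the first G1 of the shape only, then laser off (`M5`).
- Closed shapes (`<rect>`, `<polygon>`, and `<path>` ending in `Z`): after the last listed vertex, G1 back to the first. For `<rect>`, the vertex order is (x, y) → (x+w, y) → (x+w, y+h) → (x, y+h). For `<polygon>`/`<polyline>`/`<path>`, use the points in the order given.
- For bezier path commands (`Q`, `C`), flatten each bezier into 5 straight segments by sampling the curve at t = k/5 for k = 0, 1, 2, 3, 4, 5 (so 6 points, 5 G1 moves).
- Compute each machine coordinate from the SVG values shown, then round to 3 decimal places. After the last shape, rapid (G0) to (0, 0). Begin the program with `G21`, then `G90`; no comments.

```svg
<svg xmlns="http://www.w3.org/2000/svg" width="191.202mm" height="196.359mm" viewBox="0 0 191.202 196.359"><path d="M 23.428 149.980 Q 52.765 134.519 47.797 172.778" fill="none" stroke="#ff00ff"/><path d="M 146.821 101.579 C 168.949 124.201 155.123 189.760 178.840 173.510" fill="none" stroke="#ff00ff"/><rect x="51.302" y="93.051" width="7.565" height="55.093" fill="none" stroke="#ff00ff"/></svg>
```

G21
G90
G0 X23.428 Y46.379
M3 S167
G1 X33.791 Y50.415 F3311
G1 X41.409 Y50.153
G1 X46.283 Y45.593
G1 X48.412 Y36.736
G1 X47.797 Y23.581
M5
G0 X146.821 Y94.780
M3 S167
G1 X156.371 Y77.052 F3311
G1 X160.820 Y55.008
G1 X163.696 Y34.634
G1 X168.527 Y21.918
G1 X178.840 Y22.849
M5
G0 X51.302 Y103.308
M3 S167
G1 X58.867 Y103.308 F3311
G1 X58.867 Y48.215
G1 X51.302 Y48.215
G1 X51.302 Y103.308
M5
G0 X0.000 Y0.000

Since the viewBox matches the mm dimensions, user units are millimetres directly. The only transform is the Y-flip y_m = 196.359 − y_svg.

Shape 1 is a quadratic bezier drawn with `<path>`. Its stroke #ff00ff means engrave at S167, F3311. After flipping Y the toolpath is (23.428,46.379) → (33.791,50.415) → (41.409,50.153) → (46.283,45.593) → (48.412,36.736) → (47.797,23.581).

Shape 2 is a cubic bezier drawn with `<path>`. Its stroke #ff00ff means engrave at S167, F3311. After flipping Y the toolpath is (146.821,94.780) → (156.371,77.052) → (160.820,55.008) → (163.696,34.634) → (168.527,21.918) → (178.840,22.849).

Shape 3 is a rectangle drawn with `<rect>`. Its stroke #ff00ff means engrave at S167, F3311. After flipping Y the toolpath is (51.302,103.308) → (58.867,103.308) → (58.867,48.215) → (51.302,48.215) → (51.302,103.308), returning to the start.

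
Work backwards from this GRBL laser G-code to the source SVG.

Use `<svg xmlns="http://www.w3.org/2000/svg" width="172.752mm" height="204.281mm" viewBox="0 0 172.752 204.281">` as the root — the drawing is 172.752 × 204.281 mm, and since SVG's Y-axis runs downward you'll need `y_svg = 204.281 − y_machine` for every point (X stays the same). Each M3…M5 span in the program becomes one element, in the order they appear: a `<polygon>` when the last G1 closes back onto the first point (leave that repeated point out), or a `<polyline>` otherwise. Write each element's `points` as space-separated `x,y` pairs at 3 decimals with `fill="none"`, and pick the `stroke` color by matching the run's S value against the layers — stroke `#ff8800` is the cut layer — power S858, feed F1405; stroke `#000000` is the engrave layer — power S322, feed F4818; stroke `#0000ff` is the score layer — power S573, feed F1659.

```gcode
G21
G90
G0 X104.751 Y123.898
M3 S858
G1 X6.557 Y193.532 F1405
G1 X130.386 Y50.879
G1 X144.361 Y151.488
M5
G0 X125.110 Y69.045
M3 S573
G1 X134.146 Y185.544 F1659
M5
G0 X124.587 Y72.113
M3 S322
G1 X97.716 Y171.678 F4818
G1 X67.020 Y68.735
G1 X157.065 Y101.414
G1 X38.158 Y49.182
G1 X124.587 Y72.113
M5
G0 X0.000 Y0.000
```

<svg xmlns="http://www.w3.org/2000/svg" width="172.752mm" height="204.281mm" viewBox="0 0 172.752 204.281">
  <polyline points="104.751,80.383 6.557,10.749 130.386,153.402 144.361,52.793" fill="none" stroke="#ff8800"/>
  <polyline points="125.110,135.236 134.146,18.737" fill="none" stroke="#0000ff"/>
  <polygon points="124.587,132.168 97.716,32.603 67.020,135.546 157.065,102.867 38.158,155.099" fill="none" stroke="#000000"/>
</svg>

Each laser-on run becomes one SVG element. Flip Y back into SVG space with y_svg = 204.281 − y_machine.

Run 1: S858 ⇒ cut layer `#ff8800`. The run is open, so emit a `<polyline>` with points (Y-flipped): 104.751,80.383 6.557,10.749 130.386,153.402 144.361,52.793.

Run 2: the run's S573 means `#0000ff` (score). The run is open, so emit a `<polyline>` with points (Y-flipped): 125.110,135.236 134.146,18.737.

Run 3: S322 ⇒ engrave layer `#000000`. The run returns to its start, so emit a `<polygon>` with points (Y-flipped): 124.587,132.168 97.716,32.603 67.020,135.546 157.065,102.867 38.158,155.099.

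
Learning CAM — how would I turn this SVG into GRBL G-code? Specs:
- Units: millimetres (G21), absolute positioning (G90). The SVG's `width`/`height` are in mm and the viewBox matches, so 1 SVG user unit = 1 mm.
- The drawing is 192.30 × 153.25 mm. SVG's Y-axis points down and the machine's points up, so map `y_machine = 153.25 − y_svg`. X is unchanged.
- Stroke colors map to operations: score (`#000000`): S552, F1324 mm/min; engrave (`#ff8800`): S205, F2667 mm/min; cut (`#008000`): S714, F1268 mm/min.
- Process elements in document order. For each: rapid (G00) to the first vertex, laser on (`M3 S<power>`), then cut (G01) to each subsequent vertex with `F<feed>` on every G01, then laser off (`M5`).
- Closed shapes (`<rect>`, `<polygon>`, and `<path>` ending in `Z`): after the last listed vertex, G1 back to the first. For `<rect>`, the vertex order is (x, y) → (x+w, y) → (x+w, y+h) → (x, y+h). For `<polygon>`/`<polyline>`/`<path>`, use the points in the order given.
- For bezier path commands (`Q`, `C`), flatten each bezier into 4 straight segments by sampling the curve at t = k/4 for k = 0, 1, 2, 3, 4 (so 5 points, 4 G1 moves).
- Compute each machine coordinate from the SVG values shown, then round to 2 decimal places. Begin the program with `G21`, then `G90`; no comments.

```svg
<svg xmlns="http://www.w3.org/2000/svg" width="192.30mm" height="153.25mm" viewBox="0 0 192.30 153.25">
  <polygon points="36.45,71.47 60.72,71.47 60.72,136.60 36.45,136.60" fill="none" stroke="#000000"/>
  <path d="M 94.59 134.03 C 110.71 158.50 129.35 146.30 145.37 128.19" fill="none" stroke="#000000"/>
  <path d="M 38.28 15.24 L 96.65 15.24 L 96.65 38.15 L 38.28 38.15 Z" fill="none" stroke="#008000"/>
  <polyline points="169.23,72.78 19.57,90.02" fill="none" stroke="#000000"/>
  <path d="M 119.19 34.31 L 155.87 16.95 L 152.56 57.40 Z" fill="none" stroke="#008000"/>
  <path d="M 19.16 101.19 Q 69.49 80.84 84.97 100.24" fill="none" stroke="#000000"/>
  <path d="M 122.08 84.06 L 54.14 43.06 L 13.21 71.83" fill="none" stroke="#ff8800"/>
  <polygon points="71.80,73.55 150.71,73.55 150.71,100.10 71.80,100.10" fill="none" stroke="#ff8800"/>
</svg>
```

Since the viewBox matches the mm dimensions, user units are millimetres directly. The only transform is the Y-flip y_m = 153.25 − y_svg.

Shape 1 is a rectangle drawn with `<polygon>`. Its stroke #000000 means score at S552, F1324. After flipping Y the toolpath is (36.45,81.78) → (60.72,81.78) → (60.72,16.65) → (36.45,16.65) → (36.45,81.78), returning to the start.

Shape 2 is a cubic bezier drawn with `<path>`. Its stroke #000000 means score at S552, F1324. After flipping Y the toolpath is (94.59,19.22) → (107.07,7.26) → (120.02,6.17) → (132.94,13.07) → (145.37,25.06).

Shape 3 is a rectangle drawn with `<path>`. Its stroke #008000 means cut at S714, F1268. After flipping Y the toolpath is (38.28,138.01) → (96.65,138.01) → (96.65,115.10) → (38.28,115.10) → (38.28,138.01), returning to the start.

Shape 4 is a line segment drawn with `<polyline>`. Its stroke #000000 means score at S552, F1324. After flipping Y the toolpath is (169.23,80.47) → (19.57,63.23).

Shape 5 is a regular polygon drawn with `<path>`. Its stroke #008000 means cut at S714, F1268. After flipping Y the toolpath is (119.19,118.94) → (155.87,136.30) → (152.56,95.85) → (119.19,118.94), returning to the start.

Shape 6 is a quadratic bezier drawn with `<path>`. Its stroke #000000 means score at S552, F1324. After flipping Y the toolpath is (19.16,52.06) → (42.15,59.75) → (60.78,62.47) → (75.05,60.23) → (84.97,53.01).

Shape 7 is a open polyline drawn with `<path>`. Its stroke #ff8800 means engrave at S205, F2667. After flipping Y the toolpath is (122.08,69.19) → (54.14,110.19) → (13.21,81.42).

Shape 8 is a rectangle drawn with `<polygon>`. Its stroke #ff8800 means engrave at S205, F2667. After flipping Y the toolpath is (71.80,79.70) → (150.71,79.70) → (150.71,53.15) → (71.80,53.15) → (71.80,79.70), returning to the start.

G21
G90
G00 X36.45 Y81.78
M3 S552
G01 X60.72 Y81.78 F1324
G01 X60.72 Y16.65 F1324
G01 X36.45 Y16.65 F1324
G01 X36.45 Y81.78 F1324
M5
G00 X94.59 Y19.22
M3 S552
G01 X107.07 Y7.26 F1324
G01 X120.02 Y6.17 F1324
G01 X132.94 Y13.07 F1324
G01 X145.37 Y25.06 F1324
M5
G00 X38.28 Y138.01
M3 S714
G01 X96.65 Y138.01 F1268
G01 X96.65 Y115.10 F1268
G01 X38.28 Y115.10 F1268
G01 X38.28 Y138.01 F1268
M5
G00 X169.23 Y80.47
M3 S552
G01 X19.57 Y63.23 F1324
M5
G00 X119.19 Y118.94
M3 S714
G01 X155.87 Y136.30 F1268
G01 X152.56 Y95.85 F1268
G01 X119.19 Y118.94 F1268
M5
G00 X19.16 Y52.06
M3 S552
G01 X42.15 Y59.75 F1324
G01 X60.78 Y62.47 F1324
G01 X75.05 Y60.23 F1324
G01 X84.97 Y53.01 F1324
M5
G00 X122.08 Y69.19
M3 S205
G01 X54.14 Y110.19 F2667
G01 X13.21 Y81.42 F2667
M5
G00 X71.80 Y79.70
M3 S205
G01 X150.71 Y79.70 F2667
G01 X150.71 Y53.15 F2667
G01 X71.80 Y53.15 F2667
G01 X71.80 Y79.70 F2667
M5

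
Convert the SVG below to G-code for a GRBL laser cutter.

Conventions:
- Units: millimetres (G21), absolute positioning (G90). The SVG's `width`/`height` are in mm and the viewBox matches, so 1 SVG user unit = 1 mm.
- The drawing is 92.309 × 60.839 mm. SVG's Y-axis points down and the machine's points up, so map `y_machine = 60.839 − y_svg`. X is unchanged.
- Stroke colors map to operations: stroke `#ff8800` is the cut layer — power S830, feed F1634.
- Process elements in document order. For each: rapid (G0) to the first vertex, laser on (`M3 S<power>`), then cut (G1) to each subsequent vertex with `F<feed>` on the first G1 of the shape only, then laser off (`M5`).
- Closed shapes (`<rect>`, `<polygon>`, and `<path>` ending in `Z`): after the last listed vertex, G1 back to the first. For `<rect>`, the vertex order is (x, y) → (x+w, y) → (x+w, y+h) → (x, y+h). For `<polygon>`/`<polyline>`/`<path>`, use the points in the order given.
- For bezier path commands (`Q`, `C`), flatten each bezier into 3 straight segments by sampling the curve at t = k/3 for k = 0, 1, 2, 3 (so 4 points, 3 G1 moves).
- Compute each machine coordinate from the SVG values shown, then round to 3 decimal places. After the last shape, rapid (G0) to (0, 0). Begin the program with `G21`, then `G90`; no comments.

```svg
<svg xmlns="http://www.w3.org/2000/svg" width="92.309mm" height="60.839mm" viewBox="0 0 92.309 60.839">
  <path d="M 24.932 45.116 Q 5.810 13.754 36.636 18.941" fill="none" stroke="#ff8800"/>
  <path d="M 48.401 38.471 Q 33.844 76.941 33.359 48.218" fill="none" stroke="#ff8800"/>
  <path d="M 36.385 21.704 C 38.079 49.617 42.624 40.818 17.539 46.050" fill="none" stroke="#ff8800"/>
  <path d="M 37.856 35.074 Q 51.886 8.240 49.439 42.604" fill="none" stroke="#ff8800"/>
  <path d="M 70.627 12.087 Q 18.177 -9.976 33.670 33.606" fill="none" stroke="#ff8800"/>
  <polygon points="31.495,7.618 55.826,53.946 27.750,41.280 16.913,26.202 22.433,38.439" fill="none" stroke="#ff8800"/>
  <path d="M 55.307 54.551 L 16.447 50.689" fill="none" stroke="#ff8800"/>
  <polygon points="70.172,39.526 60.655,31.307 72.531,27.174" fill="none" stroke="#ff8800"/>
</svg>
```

G21
G90
G0 X24.932 Y15.723
M3 S830
G1 X17.734 Y32.570 F1634
G1 X21.635 Y41.295
G1 X36.636 Y41.898
M5
G0 X48.401 Y22.368
M3 S830
G1 X40.260 Y4.187 F1634
G1 X35.246 Y0.938
G1 X33.359 Y12.621
M5
G0 X36.385 Y39.135
M3 S830
G1 X37.826 Y21.580 F1634
G1 X33.950 Y17.223
G1 X17.539 Y14.789
M5
G0 X37.856 Y25.765
M3 S830
G1 X45.379 Y36.855 F1634
G1 X49.240 Y34.345
G1 X49.439 Y18.235
M5
G0 X70.627 Y48.752
M3 S830
G1 X43.210 Y56.167 F1634
G1 X30.891 Y48.994
G1 X33.670 Y27.233
M5
G0 X31.495 Y53.221
M3 S830
G1 X55.826 Y6.893 F1634
G1 X27.750 Y19.559
G1 X16.913 Y34.637
G1 X22.433 Y22.400
G1 X31.495 Y53.221
M5
G0 X55.307 Y6.288
M3 S830
G1 X16.447 Y10.150 F1634
M5
G0 X70.172 Y21.313
M3 S830
G1 X60.655 Y29.532 F1634
G1 X72.531 Y33.665
G1 X70.172 Y21.313
M5
G0 X0.000 Y0.000

1 u = 1 mm; y_m = 60.839 − y.

[1] `<path>` quadratic bezier, #ff8800→cut S830 F1634: (24.932,15.723) → (17.734,32.570) → (21.635,41.295) → (36.636,41.898)

[2] `<path>` quadratic bezier, #ff8800→cut S830 F1634: (48.401,22.368) → (40.260,4.187) → (35.246,0.938) → (33.359,12.621)

[3] `<path>` cubic bezier, #ff8800→cut S830 F1634: (36.385,39.135) → (37.826,21.580) → (33.950,17.223) → (17.539,14.789)

[4] `<path>` quadratic bezier, #ff8800→cut S830 F1634: (37.856,25.765) → (45.379,36.855) → (49.240,34.345) → (49.439,18.235)

[5] `<path>` quadratic bezier, #ff8800→cut S830 F1634: (70.627,48.752) → (43.210,56.167) → (30.891,48.994) → (33.670,27.233)

[6] `<polygon>` closed polygon, #ff8800→cut S830 F1634: (31.495,53.221) → (55.826,6.893) → (27.750,19.559) → (16.913,34.637) → (22.433,22.400) → (31.495,53.221) (closed)

[7] `<path>` line segment, #ff8800→cut S830 F1634: (55.307,6.288) → (16.447,10.150)

[8] `<polygon>` regular polygon, #ff8800→cut S830 F1634: (70.172,21.313) → (60.655,29.532) → (72.531,33.665) → (70.172,21.313) (closed)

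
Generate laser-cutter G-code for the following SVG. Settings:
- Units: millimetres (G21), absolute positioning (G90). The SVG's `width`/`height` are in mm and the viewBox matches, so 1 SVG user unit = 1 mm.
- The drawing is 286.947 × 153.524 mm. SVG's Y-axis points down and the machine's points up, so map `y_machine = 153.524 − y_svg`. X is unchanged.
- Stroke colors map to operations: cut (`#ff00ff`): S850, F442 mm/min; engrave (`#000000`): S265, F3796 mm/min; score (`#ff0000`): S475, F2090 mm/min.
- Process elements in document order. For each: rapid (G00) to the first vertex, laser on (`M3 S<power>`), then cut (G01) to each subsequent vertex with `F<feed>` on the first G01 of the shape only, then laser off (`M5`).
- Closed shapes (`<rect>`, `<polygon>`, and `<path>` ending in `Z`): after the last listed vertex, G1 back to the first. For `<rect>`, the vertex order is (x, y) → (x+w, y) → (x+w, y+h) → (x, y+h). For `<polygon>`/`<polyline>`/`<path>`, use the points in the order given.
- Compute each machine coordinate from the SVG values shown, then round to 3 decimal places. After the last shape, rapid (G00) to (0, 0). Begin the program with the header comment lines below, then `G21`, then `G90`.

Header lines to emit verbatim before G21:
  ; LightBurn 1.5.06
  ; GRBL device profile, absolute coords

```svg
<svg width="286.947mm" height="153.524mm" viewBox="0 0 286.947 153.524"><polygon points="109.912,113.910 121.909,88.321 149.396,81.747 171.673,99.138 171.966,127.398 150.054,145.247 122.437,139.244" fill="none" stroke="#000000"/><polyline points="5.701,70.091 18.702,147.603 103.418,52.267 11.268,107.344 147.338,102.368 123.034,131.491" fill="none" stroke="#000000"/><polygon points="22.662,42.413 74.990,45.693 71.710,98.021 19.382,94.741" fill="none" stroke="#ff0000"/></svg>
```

; LightBurn 1.5.06
; GRBL device profile, absolute coords
G21
G90
G00 X109.912 Y39.614
M3 S265
G01 X121.909 Y65.203 F3796
G01 X149.396 Y71.777
G01 X171.673 Y54.386
G01 X171.966 Y26.126
G01 X150.054 Y8.277
G01 X122.437 Y14.280
G01 X109.912 Y39.614
M5
G00 X5.701 Y83.433
M3 S265
G01 X18.702 Y5.921 F3796
G01 X103.418 Y101.257
G01 X11.268 Y46.180
G01 X147.338 Y51.156
G01 X123.034 Y22.033
M5
G00 X22.662 Y111.111
M3 S475
G01 X74.990 Y107.831 F2090
G01 X71.710 Y55.503
G01 X19.382 Y58.783
G01 X22.662 Y111.111
M5
G00 X0.000 Y0.000

1 u = 1 mm; y_m = 153.524 − y.

[1] `<polygon>` regular polygon, #000000→engrave S265 F3796: (109.912,39.614) → (121.909,65.203) → (149.396,71.777) → (171.673,54.386) → (171.966,26.126) → (150.054,8.277) → (122.437,14.280) → (109.912,39.614) (closed)

[2] `<polyline>` open polyline, #000000→engrave S265 F3796: (5.701,83.433) → (18.702,5.921) → (103.418,101.257) → (11.268,46.180) → (147.338,51.156) → (123.034,22.033)

[3] `<polygon>` regular polygon, #ff0000→score S475 F2090: (22.662,111.111) → (74.990,107.831) → (71.710,55.503) → (19.382,58.783) → (22.662,111.111) (closed)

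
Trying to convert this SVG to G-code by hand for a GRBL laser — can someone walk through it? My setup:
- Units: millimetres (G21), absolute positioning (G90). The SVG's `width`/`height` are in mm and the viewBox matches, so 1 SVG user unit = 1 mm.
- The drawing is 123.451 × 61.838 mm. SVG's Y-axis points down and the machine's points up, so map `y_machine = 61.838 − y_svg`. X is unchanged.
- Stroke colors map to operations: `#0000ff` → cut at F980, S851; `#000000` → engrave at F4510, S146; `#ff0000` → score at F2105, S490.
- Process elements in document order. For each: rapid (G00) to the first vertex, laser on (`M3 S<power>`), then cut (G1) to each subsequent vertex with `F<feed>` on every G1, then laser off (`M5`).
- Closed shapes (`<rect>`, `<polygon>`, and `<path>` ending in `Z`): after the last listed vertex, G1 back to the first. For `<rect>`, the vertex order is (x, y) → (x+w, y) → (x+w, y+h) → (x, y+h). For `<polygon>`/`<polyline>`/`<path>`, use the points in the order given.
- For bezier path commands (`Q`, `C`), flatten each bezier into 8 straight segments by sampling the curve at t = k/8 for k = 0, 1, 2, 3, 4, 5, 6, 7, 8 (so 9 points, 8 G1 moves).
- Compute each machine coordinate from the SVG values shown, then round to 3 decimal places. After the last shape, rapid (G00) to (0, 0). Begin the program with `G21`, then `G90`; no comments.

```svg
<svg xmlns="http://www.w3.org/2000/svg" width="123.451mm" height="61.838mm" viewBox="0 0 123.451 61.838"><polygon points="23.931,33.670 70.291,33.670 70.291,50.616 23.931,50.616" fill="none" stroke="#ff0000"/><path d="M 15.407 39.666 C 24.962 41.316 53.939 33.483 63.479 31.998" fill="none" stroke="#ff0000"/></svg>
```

G21
G90
G00 X23.931 Y28.168
M3 S490
G1 X70.291 Y28.168 F2105
G1 X70.291 Y11.222 F2105
G1 X23.931 Y11.222 F2105
G1 X23.931 Y28.168 F2105
M5
G00 X15.407 Y22.172
M3 S490
G1 X19.825 Y21.967 F2105
G1 X25.608 Y22.465 F2105
G1 X32.301 Y23.482 F2105
G1 X39.449 Y24.830 F2105
G1 X46.596 Y26.326 F2105
G1 X53.287 Y27.783 F2105
G1 X59.066 Y29.016 F2105
G1 X63.479 Y29.840 F2105
M5
G00 X0.000 Y0.000

1 u = 1 mm; y_m = 61.838 − y.

[1] `<polygon>` rectangle, #ff0000→score S490 F2105: (23.931,28.168) → (70.291,28.168) → (70.291,11.222) → (23.931,11.222) → (23.931,28.168) (closed)

[2] `<path>` cubic bezier, #ff0000→score S490 F2105: (15.407,22.172) → (19.825,21.967) → (25.608,22.465) → (32.301,23.482) → (39.449,24.830) → (46.596,26.326) → (53.287,27.783) → (59.066,29.016) → (63.479,29.840)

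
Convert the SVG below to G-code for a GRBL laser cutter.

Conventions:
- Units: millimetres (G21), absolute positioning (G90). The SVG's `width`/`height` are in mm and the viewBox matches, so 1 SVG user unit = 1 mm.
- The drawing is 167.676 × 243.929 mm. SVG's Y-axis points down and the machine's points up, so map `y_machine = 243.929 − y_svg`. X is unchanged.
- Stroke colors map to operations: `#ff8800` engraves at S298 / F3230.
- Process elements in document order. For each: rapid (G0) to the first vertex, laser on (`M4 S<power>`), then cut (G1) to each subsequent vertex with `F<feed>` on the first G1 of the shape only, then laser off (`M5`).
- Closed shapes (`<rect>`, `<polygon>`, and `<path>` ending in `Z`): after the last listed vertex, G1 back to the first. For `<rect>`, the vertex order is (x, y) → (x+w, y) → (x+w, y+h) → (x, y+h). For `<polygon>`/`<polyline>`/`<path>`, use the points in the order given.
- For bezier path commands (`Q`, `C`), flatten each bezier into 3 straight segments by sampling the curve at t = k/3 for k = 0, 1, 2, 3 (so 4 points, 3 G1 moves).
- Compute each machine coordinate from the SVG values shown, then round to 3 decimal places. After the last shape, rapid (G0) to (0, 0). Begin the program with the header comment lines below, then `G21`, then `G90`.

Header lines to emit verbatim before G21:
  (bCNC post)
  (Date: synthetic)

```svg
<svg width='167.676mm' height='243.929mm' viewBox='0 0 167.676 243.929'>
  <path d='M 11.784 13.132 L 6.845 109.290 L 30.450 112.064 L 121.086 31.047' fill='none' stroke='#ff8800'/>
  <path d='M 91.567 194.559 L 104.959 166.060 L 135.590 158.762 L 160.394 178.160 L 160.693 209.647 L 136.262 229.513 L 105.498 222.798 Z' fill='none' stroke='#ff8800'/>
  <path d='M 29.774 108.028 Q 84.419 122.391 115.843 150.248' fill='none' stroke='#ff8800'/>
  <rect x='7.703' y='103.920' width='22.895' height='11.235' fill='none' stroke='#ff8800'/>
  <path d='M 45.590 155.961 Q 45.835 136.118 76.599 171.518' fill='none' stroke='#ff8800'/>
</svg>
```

viewBox `0 0 167.676 243.929` with mm width/height → 1 unit = 1 mm. Flip: y_m = 243.929 − y_svg.

**Shape 1** — `<path>` open polyline, stroke `#ff8800` → engrave (S298, F3230). Machine vertices: (11.784,230.797) → (6.845,134.639) → (30.450,131.865) → (121.086,212.882). Open path.

**Shape 2** — `<path>` regular polygon, stroke `#ff8800` → engrave (S298, F3230). Machine vertices: (91.567,49.370) → (104.959,77.869) → (135.590,85.167) → (160.394,65.769) → (160.693,34.282) → (136.262,14.416) → (105.498,21.131) → (91.567,49.370). Closed: final G1 returns to the first vertex.

**Shape 3** — `<path>` quadratic bezier, stroke `#ff8800` → engrave (S298, F3230). Control points (SVG): P0=(29.774,108.028), P1=(84.419,122.391), P2=(115.843,150.248); sampled at t=k/3. Machine vertices: (29.774,135.901) → (63.624,124.826) → (92.314,110.753) → (115.843,93.681). Open path.

**Shape 4** — `<rect>` rectangle, stroke `#ff8800` → engrave (S298, F3230). Machine vertices: (7.703,140.009) → (30.598,140.009) → (30.598,128.774) → (7.703,128.774) → (7.703,140.009). Closed: final G1 returns to the first vertex.

**Shape 5** — `<path>` quadratic bezier, stroke `#ff8800` → engrave (S298, F3230). Control points (SVG): P0=(45.590,155.961), P1=(45.835,136.118), P2=(76.599,171.518); sampled at t=k/3. Machine vertices: (45.590,87.968) → (49.144,95.059) → (59.481,89.873) → (76.599,72.411). Open path.

(bCNC post)
(Date: synthetic)
G21
G90
G0 X11.784 Y230.797
M4 S298
G1 X6.845 Y134.639 F3230
G1 X30.450 Y131.865
G1 X121.086 Y212.882
M5
G0 X91.567 Y49.370
M4 S298
G1 X104.959 Y77.869 F3230
G1 X135.590 Y85.167
G1 X160.394 Y65.769
G1 X160.693 Y34.282
G1 X136.262 Y14.416
G1 X105.498 Y21.131
G1 X91.567 Y49.370
M5
G0 X29.774 Y135.901
M4 S298
G1 X63.624 Y124.826 F3230
G1 X92.314 Y110.753
G1 X115.843 Y93.681
M5
G0 X7.703 Y140.009
M4 S298
G1 X30.598 Y140.009 F3230
G1 X30.598 Y128.774
G1 X7.703 Y128.774
G1 X7.703 Y140.009
M5
G0 X45.590 Y87.968
M4 S298
G1 X49.144 Y95.059 F3230
G1 X59.481 Y89.873
G1 X76.599 Y72.411
M5
G0 X0.000 Y0.000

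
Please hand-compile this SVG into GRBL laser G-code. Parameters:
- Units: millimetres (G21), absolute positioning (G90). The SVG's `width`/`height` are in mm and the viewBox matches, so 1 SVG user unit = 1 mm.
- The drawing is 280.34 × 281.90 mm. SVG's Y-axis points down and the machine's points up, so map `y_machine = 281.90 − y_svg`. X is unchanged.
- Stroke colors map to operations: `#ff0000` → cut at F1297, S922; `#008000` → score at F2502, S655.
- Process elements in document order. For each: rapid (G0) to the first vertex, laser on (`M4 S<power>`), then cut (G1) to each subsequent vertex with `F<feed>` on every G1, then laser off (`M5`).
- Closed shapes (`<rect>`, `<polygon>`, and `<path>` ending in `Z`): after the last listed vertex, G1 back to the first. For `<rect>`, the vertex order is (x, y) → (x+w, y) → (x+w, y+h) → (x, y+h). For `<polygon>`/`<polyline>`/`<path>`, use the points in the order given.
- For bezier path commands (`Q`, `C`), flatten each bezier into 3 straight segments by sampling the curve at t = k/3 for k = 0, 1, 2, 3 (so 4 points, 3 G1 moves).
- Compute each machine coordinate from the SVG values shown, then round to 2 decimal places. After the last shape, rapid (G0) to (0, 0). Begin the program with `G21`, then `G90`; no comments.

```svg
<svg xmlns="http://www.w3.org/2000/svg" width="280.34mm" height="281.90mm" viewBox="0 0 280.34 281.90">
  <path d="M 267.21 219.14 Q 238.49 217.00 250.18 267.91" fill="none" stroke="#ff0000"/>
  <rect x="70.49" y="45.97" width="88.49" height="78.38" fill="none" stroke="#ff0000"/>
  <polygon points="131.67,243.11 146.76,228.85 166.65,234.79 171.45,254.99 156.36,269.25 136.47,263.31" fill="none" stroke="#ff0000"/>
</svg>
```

G21
G90
G0 X267.21 Y62.76
M4 S922
G1 X252.55 Y58.29 F1297
G1 X246.88 Y42.04 F1297
G1 X250.18 Y13.99 F1297
M5
G0 X70.49 Y235.93
M4 S922
G1 X158.98 Y235.93 F1297
G1 X158.98 Y157.55 F1297
G1 X70.49 Y157.55 F1297
G1 X70.49 Y235.93 F1297
M5
G0 X131.67 Y38.79
M4 S922
G1 X146.76 Y53.05 F1297
G1 X166.65 Y47.11 F1297
G1 X171.45 Y26.91 F1297
G1 X156.36 Y12.65 F1297
G1 X136.47 Y18.59 F1297
G1 X131.67 Y38.79 F1297
M5
G0 X0.00 Y0.00

viewBox `0 0 280.34 281.90` with mm width/height → 1 unit = 1 mm. Flip: y_m = 281.90 − y_svg.

**Shape 1** — `<path>` quadratic bezier, stroke `#ff0000` → cut (S922, F1297). Control points (SVG): P0=(267.21,219.14), P1=(238.49,217.00), P2=(250.18,267.91); sampled at t=k/3. Machine vertices: (267.21,62.76) → (252.55,58.29) → (246.88,42.04) → (250.18,13.99). Open path.

**Shape 2** — `<rect>` rectangle, stroke `#ff0000` → cut (S922, F1297). Machine vertices: (70.49,235.93) → (158.98,235.93) → (158.98,157.55) → (70.49,157.55) → (70.49,235.93). Closed: final G1 returns to the first vertex.

**Shape 3** — `<polygon>` regular polygon, stroke `#ff0000` → cut (S922, F1297). Machine vertices: (131.67,38.79) → (146.76,53.05) → (166.65,47.11) → (171.45,26.91) → (156.36,12.65) → (136.47,18.59) → (131.67,38.79). Closed: final G1 returns to the first vertex.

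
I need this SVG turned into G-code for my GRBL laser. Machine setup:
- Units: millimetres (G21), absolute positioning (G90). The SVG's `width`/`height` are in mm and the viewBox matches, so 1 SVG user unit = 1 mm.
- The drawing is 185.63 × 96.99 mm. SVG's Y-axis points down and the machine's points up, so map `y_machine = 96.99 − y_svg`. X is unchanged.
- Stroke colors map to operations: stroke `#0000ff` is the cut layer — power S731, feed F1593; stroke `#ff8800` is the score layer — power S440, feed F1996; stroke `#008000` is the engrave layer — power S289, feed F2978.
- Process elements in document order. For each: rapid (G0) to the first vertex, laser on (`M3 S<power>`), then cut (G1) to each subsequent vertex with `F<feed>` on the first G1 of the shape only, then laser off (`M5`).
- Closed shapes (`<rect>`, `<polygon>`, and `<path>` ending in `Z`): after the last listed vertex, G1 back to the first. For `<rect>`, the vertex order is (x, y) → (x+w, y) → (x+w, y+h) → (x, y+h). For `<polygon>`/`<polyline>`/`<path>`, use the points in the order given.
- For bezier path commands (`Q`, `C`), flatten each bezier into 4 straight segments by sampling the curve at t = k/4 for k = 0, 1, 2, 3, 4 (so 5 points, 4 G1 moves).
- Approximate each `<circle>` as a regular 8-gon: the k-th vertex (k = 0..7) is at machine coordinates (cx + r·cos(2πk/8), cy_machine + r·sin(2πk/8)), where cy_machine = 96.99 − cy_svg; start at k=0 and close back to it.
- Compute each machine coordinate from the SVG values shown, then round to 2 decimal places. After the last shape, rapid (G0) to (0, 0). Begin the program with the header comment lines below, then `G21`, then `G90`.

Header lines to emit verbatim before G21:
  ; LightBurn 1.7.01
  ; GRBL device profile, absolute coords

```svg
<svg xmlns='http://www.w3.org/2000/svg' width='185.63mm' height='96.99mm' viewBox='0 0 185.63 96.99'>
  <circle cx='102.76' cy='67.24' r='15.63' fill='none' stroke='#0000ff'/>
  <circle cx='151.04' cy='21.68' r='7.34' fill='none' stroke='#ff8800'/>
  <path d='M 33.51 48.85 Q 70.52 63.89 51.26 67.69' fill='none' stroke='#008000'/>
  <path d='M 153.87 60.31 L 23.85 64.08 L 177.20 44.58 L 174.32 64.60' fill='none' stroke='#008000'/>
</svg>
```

viewBox `0 0 185.63 96.99` with mm width/height → 1 unit = 1 mm. Flip: y_m = 96.99 − y_svg.

**Shape 1** — `<circle>` circle, stroke `#0000ff` → cut (S731, F1593). Machine vertices: (118.39,29.75) → (113.81,40.80) → (102.76,45.38) → (91.71,40.80) → (87.13,29.75) → (91.71,18.70) → (102.76,14.12) → (113.81,18.70) → (118.39,29.75). Closed: final G1 returns to the first vertex.

**Shape 2** — `<circle>` circle, stroke `#ff8800` → score (S440, F1996). Machine vertices: (158.38,75.31) → (156.23,80.50) → (151.04,82.65) → (145.85,80.50) → (143.70,75.31) → (145.85,70.12) → (151.04,67.97) → (156.23,70.12) → (158.38,75.31). Closed: final G1 returns to the first vertex.

**Shape 3** — `<path>` quadratic bezier, stroke `#008000` → engrave (S289, F2978). Control points (SVG): P0=(33.51,48.85), P1=(70.52,63.89), P2=(51.26,67.69); sampled at t=k/4. Machine vertices: (33.51,48.14) → (48.50,41.32) → (56.45,35.91) → (57.37,31.90) → (51.26,29.30). Open path.

**Shape 4** — `<path>` open polyline, stroke `#008000` → engrave (S289, F2978). Machine vertices: (153.87,36.68) → (23.85,32.91) → (177.20,52.41) → (174.32,32.39). Open path.

; LightBurn 1.7.01
; GRBL device profile, absolute coords
G21
G90
G0 X118.39 Y29.75
M3 S731
G1 X113.81 Y40.80 F1593
G1 X102.76 Y45.38
G1 X91.71 Y40.80
G1 X87.13 Y29.75
G1 X91.71 Y18.70
G1 X102.76 Y14.12
G1 X113.81 Y18.70
G1 X118.39 Y29.75
M5
G0 X158.38 Y75.31
M3 S440
G1 X156.23 Y80.50 F1996
G1 X151.04 Y82.65
G1 X145.85 Y80.50
G1 X143.70 Y75.31
G1 X145.85 Y70.12
G1 X151.04 Y67.97
G1 X156.23 Y70.12
G1 X158.38 Y75.31
M5
G0 X33.51 Y48.14
M3 S289
G1 X48.50 Y41.32 F2978
G1 X56.45 Y35.91
G1 X57.37 Y31.90
G1 X51.26 Y29.30
M5
G0 X153.87 Y36.68
M3 S289
G1 X23.85 Y32.91 F2978
G1 X177.20 Y52.41
G1 X174.32 Y32.39
M5
G0 X0.00 Y0.00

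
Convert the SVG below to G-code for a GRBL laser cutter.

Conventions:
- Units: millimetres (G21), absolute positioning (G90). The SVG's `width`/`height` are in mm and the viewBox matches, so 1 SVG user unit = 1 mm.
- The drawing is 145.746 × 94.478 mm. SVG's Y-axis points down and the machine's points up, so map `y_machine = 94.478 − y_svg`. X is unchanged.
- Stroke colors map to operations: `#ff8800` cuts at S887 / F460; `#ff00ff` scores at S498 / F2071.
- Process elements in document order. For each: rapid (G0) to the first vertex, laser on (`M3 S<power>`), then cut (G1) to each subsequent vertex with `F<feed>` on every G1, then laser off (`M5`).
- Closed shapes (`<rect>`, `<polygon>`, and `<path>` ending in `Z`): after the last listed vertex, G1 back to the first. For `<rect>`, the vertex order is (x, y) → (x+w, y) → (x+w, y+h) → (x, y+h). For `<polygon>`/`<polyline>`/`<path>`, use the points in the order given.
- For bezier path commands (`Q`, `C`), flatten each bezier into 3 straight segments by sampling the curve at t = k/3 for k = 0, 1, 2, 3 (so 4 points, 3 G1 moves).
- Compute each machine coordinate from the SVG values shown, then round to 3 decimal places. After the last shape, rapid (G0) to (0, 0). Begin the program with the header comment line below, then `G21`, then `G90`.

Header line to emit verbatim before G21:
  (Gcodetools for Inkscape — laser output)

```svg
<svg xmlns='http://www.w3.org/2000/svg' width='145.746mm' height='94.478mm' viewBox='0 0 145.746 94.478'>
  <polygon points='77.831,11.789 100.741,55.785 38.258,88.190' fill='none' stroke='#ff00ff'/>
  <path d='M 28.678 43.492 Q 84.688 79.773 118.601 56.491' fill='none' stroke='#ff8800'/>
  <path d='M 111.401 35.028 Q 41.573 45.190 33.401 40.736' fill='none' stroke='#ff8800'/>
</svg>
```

(Gcodetools for Inkscape — laser output)
G21
G90
G0 X77.831 Y82.689
M3 S498
G1 X100.741 Y38.693 F2071
G1 X38.258 Y6.288 F2071
G1 X77.831 Y82.689 F2071
M5
G0 X28.678 Y50.986
M3 S887
G1 X63.563 Y33.417 F460
G1 X93.537 Y29.084 F460
G1 X118.601 Y37.987 F460
M5
G0 X111.401 Y59.450
M3 S887
G1 X71.700 Y54.299 F460
G1 X45.700 Y52.397 F460
G1 X33.401 Y53.742 F460
M5
G0 X0.000 Y0.000

viewBox `0 0 145.746 94.478` with mm width/height → 1 unit = 1 mm. Flip: y_m = 94.478 − y_svg.

**Shape 1** — `<polygon>` closed polygon, stroke `#ff00ff` → score (S498, F2071). Machine vertices: (77.831,82.689) → (100.741,38.693) → (38.258,6.288) → (77.831,82.689). Closed: final G1 returns to the first vertex.

**Shape 2** — `<path>` quadratic bezier, stroke `#ff8800` → cut (S887, F460). Control points (SVG): P0=(28.678,43.492), P1=(84.688,79.773), P2=(118.601,56.491); sampled at t=k/3. Machine vertices: (28.678,50.986) → (63.563,33.417) → (93.537,29.084) → (118.601,37.987). Open path.

**Shape 3** — `<path>` quadratic bezier, stroke `#ff8800` → cut (S887, F460). Control points (SVG): P0=(111.401,35.028), P1=(41.573,45.190), P2=(33.401,40.736); sampled at t=k/3. Machine vertices: (111.401,59.450) → (71.700,54.299) → (45.700,52.397) → (33.401,53.742). Open path.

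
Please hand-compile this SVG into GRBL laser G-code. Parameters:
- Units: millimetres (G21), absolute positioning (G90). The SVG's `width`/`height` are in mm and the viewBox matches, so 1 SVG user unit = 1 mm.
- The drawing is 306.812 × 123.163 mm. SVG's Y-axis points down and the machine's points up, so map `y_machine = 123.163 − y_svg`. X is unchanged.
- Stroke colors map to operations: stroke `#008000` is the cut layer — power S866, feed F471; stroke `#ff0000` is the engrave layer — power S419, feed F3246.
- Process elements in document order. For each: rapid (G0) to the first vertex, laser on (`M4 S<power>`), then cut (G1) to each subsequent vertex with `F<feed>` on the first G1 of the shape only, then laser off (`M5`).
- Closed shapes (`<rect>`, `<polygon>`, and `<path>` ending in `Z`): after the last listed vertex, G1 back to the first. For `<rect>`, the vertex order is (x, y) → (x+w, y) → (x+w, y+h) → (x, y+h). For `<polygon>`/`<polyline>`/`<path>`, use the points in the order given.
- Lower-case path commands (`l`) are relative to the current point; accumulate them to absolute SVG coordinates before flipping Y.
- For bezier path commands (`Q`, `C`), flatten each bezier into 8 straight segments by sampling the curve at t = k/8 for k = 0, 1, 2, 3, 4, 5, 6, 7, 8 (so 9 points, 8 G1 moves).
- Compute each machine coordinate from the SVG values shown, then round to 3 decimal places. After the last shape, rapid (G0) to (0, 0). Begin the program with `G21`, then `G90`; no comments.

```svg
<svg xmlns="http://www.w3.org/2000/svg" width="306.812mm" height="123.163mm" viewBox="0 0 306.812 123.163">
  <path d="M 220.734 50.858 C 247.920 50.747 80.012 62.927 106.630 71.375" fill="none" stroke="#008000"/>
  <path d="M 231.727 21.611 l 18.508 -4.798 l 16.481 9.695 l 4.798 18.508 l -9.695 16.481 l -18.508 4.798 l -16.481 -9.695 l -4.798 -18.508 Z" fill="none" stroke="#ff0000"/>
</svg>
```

viewBox `0 0 306.812 123.163` with mm width/height → 1 unit = 1 mm. Flip: y_m = 123.163 − y_svg.

**Shape 1** — `<path>` cubic bezier, stroke `#008000` → cut (S866, F471). Control points (SVG): P0=(220.734,50.858), P1=(247.920,50.747), P2=(80.012,62.927), P3=(106.630,71.375); sampled at t=k/8. Machine vertices: (220.734,72.305) → (222.545,71.802) → (210.631,70.334) → (189.559,68.090) → (163.895,65.256) → (138.204,62.021) → (117.052,58.573) → (105.006,55.100) → (106.630,51.788). Open path.

**Shape 2** — `<path>` regular polygon, stroke `#ff0000` → engrave (S419, F3246). Machine vertices: (231.727,101.552) → (250.235,106.350) → (266.716,96.655) → (271.514,78.147) → (261.819,61.666) → (243.311,56.868) → (226.830,66.563) → (222.032,85.071) → (231.727,101.552). Closed: final G1 returns to the first vertex.

G21
G90
G0 X220.734 Y72.305
M4 S866
G1 X222.545 Y71.802 F471
G1 X210.631 Y70.334
G1 X189.559 Y68.090
G1 X163.895 Y65.256
G1 X138.204 Y62.021
G1 X117.052 Y58.573
G1 X105.006 Y55.100
G1 X106.630 Y51.788
M5
G0 X231.727 Y101.552
M4 S419
G1 X250.235 Y106.350 F3246
G1 X266.716 Y96.655
G1 X271.514 Y78.147
G1 X261.819 Y61.666
G1 X243.311 Y56.868
G1 X226.830 Y66.563
G1 X222.032 Y85.071
G1 X231.727 Y101.552
M5
G0 X0.000 Y0.000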